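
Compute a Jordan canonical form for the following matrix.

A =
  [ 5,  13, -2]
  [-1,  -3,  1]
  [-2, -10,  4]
J_3(2)

The characteristic polynomial is
  det(x·I − A) = x^3 - 6*x^2 + 12*x - 8 = (x - 2)^3

Eigenvalues and multiplicities (the geometric multiplicity of λ is n − rank(A − λI), which equals the number of Jordan blocks for λ):
  λ = 2: algebraic multiplicity = 3, geometric multiplicity = 1

Determining the block sizes for each eigenvalue:
  λ = 2: one block (gm = 1), so the single block has size am = 3 → block sizes [3]

Assembling the blocks gives a Jordan form
J =
  [2, 1, 0]
  [0, 2, 1]
  [0, 0, 2]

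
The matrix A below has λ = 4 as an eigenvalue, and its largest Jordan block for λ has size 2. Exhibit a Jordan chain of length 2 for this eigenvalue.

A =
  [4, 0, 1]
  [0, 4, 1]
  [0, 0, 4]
A Jordan chain for λ = 4 of length 2:
v_1 = (1, 1, 0)ᵀ
v_2 = (0, 0, 1)ᵀ

Let N = A − (4)·I. We want v_2 with N^2 v_2 = 0 but N^1 v_2 ≠ 0; then v_{j-1} := N · v_j for j = 2, …, 2.

Pick v_2 = (0, 0, 1)ᵀ.
Then v_1 = N · v_2 = (1, 1, 0)ᵀ.

Sanity check: (A − (4)·I) v_1 = (0, 0, 0)ᵀ = 0. ✓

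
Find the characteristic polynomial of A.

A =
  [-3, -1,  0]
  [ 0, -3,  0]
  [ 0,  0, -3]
x^3 + 9*x^2 + 27*x + 27

Expanding det(x·I − A) (e.g. by cofactor expansion or by noting that A is similar to its Jordan form J, which has the same characteristic polynomial as A) gives
  χ_A(x) = x^3 + 9*x^2 + 27*x + 27
which factors as (x + 3)^3. The eigenvalues (with algebraic multiplicities) are λ = -3 with multiplicity 3.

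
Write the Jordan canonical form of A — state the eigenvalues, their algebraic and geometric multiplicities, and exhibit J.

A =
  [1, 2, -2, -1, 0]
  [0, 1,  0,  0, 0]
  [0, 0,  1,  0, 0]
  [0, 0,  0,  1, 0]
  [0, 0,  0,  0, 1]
J_2(1) ⊕ J_1(1) ⊕ J_1(1) ⊕ J_1(1)

The characteristic polynomial is
  det(x·I − A) = x^5 - 5*x^4 + 10*x^3 - 10*x^2 + 5*x - 1 = (x - 1)^5

Eigenvalues and multiplicities (the geometric multiplicity of λ is n − rank(A − λI), which equals the number of Jordan blocks for λ):
  λ = 1: algebraic multiplicity = 5, geometric multiplicity = 4

Determining the block sizes for each eigenvalue:
  λ = 1: 4 blocks summing to 5 forces exactly one block of size 2 and the rest size 1 → block sizes [2, 1, 1, 1]

Assembling the blocks gives a Jordan form
J =
  [1, 1, 0, 0, 0]
  [0, 1, 0, 0, 0]
  [0, 0, 1, 0, 0]
  [0, 0, 0, 1, 0]
  [0, 0, 0, 0, 1]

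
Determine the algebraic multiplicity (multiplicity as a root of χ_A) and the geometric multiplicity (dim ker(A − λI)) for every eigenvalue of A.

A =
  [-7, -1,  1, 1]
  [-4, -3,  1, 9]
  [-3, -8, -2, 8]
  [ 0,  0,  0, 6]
λ = -4: alg = 3, geom = 1; λ = 6: alg = 1, geom = 1

Step 1 — factor the characteristic polynomial to read off the algebraic multiplicities:
  χ_A(x) = (x - 6)*(x + 4)^3

Step 2 — compute geometric multiplicities via the rank-nullity identity g(λ) = n − rank(A − λI):
  rank(A − (-4)·I) = 3, so dim ker(A − (-4)·I) = n − 3 = 1
  rank(A − (6)·I) = 3, so dim ker(A − (6)·I) = n − 3 = 1

Summary:
  λ = -4: algebraic multiplicity = 3, geometric multiplicity = 1
  λ = 6: algebraic multiplicity = 1, geometric multiplicity = 1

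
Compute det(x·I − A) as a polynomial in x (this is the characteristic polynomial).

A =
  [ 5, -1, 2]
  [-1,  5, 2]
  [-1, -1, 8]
x^3 - 18*x^2 + 108*x - 216

Expanding det(x·I − A) (e.g. by cofactor expansion or by noting that A is similar to its Jordan form J, which has the same characteristic polynomial as A) gives
  χ_A(x) = x^3 - 18*x^2 + 108*x - 216
which factors as (x - 6)^3. The eigenvalues (with algebraic multiplicities) are λ = 6 with multiplicity 3.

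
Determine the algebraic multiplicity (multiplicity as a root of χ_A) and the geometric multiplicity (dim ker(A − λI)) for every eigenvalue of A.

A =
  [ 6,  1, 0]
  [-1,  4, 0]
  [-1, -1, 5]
λ = 5: alg = 3, geom = 2

Step 1 — factor the characteristic polynomial to read off the algebraic multiplicities:
  χ_A(x) = (x - 5)^3

Step 2 — compute geometric multiplicities via the rank-nullity identity g(λ) = n − rank(A − λI):
  rank(A − (5)·I) = 1, so dim ker(A − (5)·I) = n − 1 = 2

Summary:
  λ = 5: algebraic multiplicity = 3, geometric multiplicity = 2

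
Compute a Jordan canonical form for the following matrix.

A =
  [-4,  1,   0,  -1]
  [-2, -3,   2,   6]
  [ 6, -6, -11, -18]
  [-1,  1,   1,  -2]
J_3(-5) ⊕ J_1(-5)

The characteristic polynomial is
  det(x·I − A) = x^4 + 20*x^3 + 150*x^2 + 500*x + 625 = (x + 5)^4

Eigenvalues and multiplicities (the geometric multiplicity of λ is n − rank(A − λI), which equals the number of Jordan blocks for λ):
  λ = -5: algebraic multiplicity = 4, geometric multiplicity = 2

Determining the block sizes for each eigenvalue:
  λ = -5: with am = 4 and gm = 2, the partition is not yet determined (e.g. several partitions of 4 into 2 parts exist). Let N = A − (-5)·I. Computing rank(N^1) = 2, rank(N^2) = 1, rank(N^3) = 0; the number of blocks of size ≥ j is rank(N^{j−1}) − rank(N^j), giving [2, 1, 1]. So we have 1 block(s) of size 3, 1 block(s) of size 1 → block sizes [3, 1]

Assembling the blocks gives a Jordan form
J =
  [-5,  1,  0,  0]
  [ 0, -5,  1,  0]
  [ 0,  0, -5,  0]
  [ 0,  0,  0, -5]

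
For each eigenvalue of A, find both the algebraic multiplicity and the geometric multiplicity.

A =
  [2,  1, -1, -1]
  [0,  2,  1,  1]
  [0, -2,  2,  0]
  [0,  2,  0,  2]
λ = 2: alg = 4, geom = 2

Step 1 — factor the characteristic polynomial to read off the algebraic multiplicities:
  χ_A(x) = (x - 2)^4

Step 2 — compute geometric multiplicities via the rank-nullity identity g(λ) = n − rank(A − λI):
  rank(A − (2)·I) = 2, so dim ker(A − (2)·I) = n − 2 = 2

Summary:
  λ = 2: algebraic multiplicity = 4, geometric multiplicity = 2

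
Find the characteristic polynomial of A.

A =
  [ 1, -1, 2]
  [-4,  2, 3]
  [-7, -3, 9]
x^3 - 12*x^2 + 48*x - 64

Expanding det(x·I − A) (e.g. by cofactor expansion or by noting that A is similar to its Jordan form J, which has the same characteristic polynomial as A) gives
  χ_A(x) = x^3 - 12*x^2 + 48*x - 64
which factors as (x - 4)^3. The eigenvalues (with algebraic multiplicities) are λ = 4 with multiplicity 3.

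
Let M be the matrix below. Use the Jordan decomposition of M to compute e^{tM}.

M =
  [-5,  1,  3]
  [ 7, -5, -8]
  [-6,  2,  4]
e^{tM} =
  [-t^2*exp(-2*t) - 3*t*exp(-2*t) + exp(-2*t), t*exp(-2*t), t^2*exp(-2*t)/2 + 3*t*exp(-2*t)]
  [3*t^2*exp(-2*t) + 7*t*exp(-2*t), -3*t*exp(-2*t) + exp(-2*t), -3*t^2*exp(-2*t)/2 - 8*t*exp(-2*t)]
  [-2*t^2*exp(-2*t) - 6*t*exp(-2*t), 2*t*exp(-2*t), t^2*exp(-2*t) + 6*t*exp(-2*t) + exp(-2*t)]

Strategy: write M = P · J · P⁻¹ where J is a Jordan canonical form, so e^{tM} = P · e^{tJ} · P⁻¹, and e^{tJ} can be computed block-by-block.

M has Jordan form
J =
  [-2,  1,  0]
  [ 0, -2,  1]
  [ 0,  0, -2]
(up to reordering of blocks).

Per-block formulas:
  For a 3×3 Jordan block J_3(-2): exp(t · J_3(-2)) = e^(-2t)·(I + t·N + (t^2/2)·N^2), where N is the 3×3 nilpotent shift.

After assembling e^{tJ} and conjugating by P, we get:

e^{tM} =
  [-t^2*exp(-2*t) - 3*t*exp(-2*t) + exp(-2*t), t*exp(-2*t), t^2*exp(-2*t)/2 + 3*t*exp(-2*t)]
  [3*t^2*exp(-2*t) + 7*t*exp(-2*t), -3*t*exp(-2*t) + exp(-2*t), -3*t^2*exp(-2*t)/2 - 8*t*exp(-2*t)]
  [-2*t^2*exp(-2*t) - 6*t*exp(-2*t), 2*t*exp(-2*t), t^2*exp(-2*t) + 6*t*exp(-2*t) + exp(-2*t)]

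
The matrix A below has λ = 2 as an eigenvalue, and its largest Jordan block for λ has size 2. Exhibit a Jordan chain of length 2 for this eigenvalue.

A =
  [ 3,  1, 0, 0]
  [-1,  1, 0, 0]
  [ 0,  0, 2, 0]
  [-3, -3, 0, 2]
A Jordan chain for λ = 2 of length 2:
v_1 = (1, -1, 0, -3)ᵀ
v_2 = (1, 0, 0, 0)ᵀ

Let N = A − (2)·I. We want v_2 with N^2 v_2 = 0 but N^1 v_2 ≠ 0; then v_{j-1} := N · v_j for j = 2, …, 2.

Pick v_2 = (1, 0, 0, 0)ᵀ.
Then v_1 = N · v_2 = (1, -1, 0, -3)ᵀ.

Sanity check: (A − (2)·I) v_1 = (0, 0, 0, 0)ᵀ = 0. ✓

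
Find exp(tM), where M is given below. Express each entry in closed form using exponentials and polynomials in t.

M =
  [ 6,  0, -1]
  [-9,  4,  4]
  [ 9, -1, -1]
e^{tM} =
  [3*t*exp(3*t) + exp(3*t), t^2*exp(3*t)/2, t^2*exp(3*t)/2 - t*exp(3*t)]
  [-9*t*exp(3*t), -3*t^2*exp(3*t)/2 + t*exp(3*t) + exp(3*t), -3*t^2*exp(3*t)/2 + 4*t*exp(3*t)]
  [9*t*exp(3*t), 3*t^2*exp(3*t)/2 - t*exp(3*t), 3*t^2*exp(3*t)/2 - 4*t*exp(3*t) + exp(3*t)]

Strategy: write M = P · J · P⁻¹ where J is a Jordan canonical form, so e^{tM} = P · e^{tJ} · P⁻¹, and e^{tJ} can be computed block-by-block.

M has Jordan form
J =
  [3, 1, 0]
  [0, 3, 1]
  [0, 0, 3]
(up to reordering of blocks).

Per-block formulas:
  For a 3×3 Jordan block J_3(3): exp(t · J_3(3)) = e^(3t)·(I + t·N + (t^2/2)·N^2), where N is the 3×3 nilpotent shift.

After assembling e^{tJ} and conjugating by P, we get:

e^{tM} =
  [3*t*exp(3*t) + exp(3*t), t^2*exp(3*t)/2, t^2*exp(3*t)/2 - t*exp(3*t)]
  [-9*t*exp(3*t), -3*t^2*exp(3*t)/2 + t*exp(3*t) + exp(3*t), -3*t^2*exp(3*t)/2 + 4*t*exp(3*t)]
  [9*t*exp(3*t), 3*t^2*exp(3*t)/2 - t*exp(3*t), 3*t^2*exp(3*t)/2 - 4*t*exp(3*t) + exp(3*t)]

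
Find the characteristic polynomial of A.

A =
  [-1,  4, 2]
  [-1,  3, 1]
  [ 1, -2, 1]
x^3 - 3*x^2 + 3*x - 1

Expanding det(x·I − A) (e.g. by cofactor expansion or by noting that A is similar to its Jordan form J, which has the same characteristic polynomial as A) gives
  χ_A(x) = x^3 - 3*x^2 + 3*x - 1
which factors as (x - 1)^3. The eigenvalues (with algebraic multiplicities) are λ = 1 with multiplicity 3.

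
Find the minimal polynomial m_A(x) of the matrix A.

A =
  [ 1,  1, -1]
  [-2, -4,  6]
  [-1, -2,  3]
x^3

The characteristic polynomial is χ_A(x) = x^3, so the eigenvalues are known. The minimal polynomial is
  m_A(x) = Π_λ (x − λ)^{k_λ}
where k_λ is the size of the *largest* Jordan block for λ (equivalently, the smallest k with (A − λI)^k v = 0 for every generalised eigenvector v of λ).

  λ = 0: largest Jordan block has size 3, contributing (x − 0)^3

So m_A(x) = x^3 = x^3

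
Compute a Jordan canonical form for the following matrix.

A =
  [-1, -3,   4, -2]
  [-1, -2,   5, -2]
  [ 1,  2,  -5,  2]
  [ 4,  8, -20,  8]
J_3(0) ⊕ J_1(0)

The characteristic polynomial is
  det(x·I − A) = x^4

Eigenvalues and multiplicities (the geometric multiplicity of λ is n − rank(A − λI), which equals the number of Jordan blocks for λ):
  λ = 0: algebraic multiplicity = 4, geometric multiplicity = 2

Determining the block sizes for each eigenvalue:
  λ = 0: with am = 4 and gm = 2, the partition is not yet determined (e.g. several partitions of 4 into 2 parts exist). Let N = A − (0)·I. Computing rank(N^1) = 2, rank(N^2) = 1, rank(N^3) = 0; the number of blocks of size ≥ j is rank(N^{j−1}) − rank(N^j), giving [2, 1, 1]. So we have 1 block(s) of size 3, 1 block(s) of size 1 → block sizes [3, 1]

Assembling the blocks gives a Jordan form
J =
  [0, 1, 0, 0]
  [0, 0, 1, 0]
  [0, 0, 0, 0]
  [0, 0, 0, 0]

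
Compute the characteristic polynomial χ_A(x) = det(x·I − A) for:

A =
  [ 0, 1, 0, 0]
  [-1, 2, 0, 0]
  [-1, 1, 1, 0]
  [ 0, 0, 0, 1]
x^4 - 4*x^3 + 6*x^2 - 4*x + 1

Expanding det(x·I − A) (e.g. by cofactor expansion or by noting that A is similar to its Jordan form J, which has the same characteristic polynomial as A) gives
  χ_A(x) = x^4 - 4*x^3 + 6*x^2 - 4*x + 1
which factors as (x - 1)^4. The eigenvalues (with algebraic multiplicities) are λ = 1 with multiplicity 4.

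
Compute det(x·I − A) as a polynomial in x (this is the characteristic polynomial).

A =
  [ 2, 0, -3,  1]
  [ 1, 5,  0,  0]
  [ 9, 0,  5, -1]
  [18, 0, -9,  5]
x^4 - 17*x^3 + 105*x^2 - 275*x + 250

Expanding det(x·I − A) (e.g. by cofactor expansion or by noting that A is similar to its Jordan form J, which has the same characteristic polynomial as A) gives
  χ_A(x) = x^4 - 17*x^3 + 105*x^2 - 275*x + 250
which factors as (x - 5)^3*(x - 2). The eigenvalues (with algebraic multiplicities) are λ = 2 with multiplicity 1, λ = 5 with multiplicity 3.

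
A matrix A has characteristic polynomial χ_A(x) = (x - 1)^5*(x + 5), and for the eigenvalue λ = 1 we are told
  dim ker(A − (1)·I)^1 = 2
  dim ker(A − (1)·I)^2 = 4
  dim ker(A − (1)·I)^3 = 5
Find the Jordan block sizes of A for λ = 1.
Block sizes for λ = 1: [3, 2]

From the dimensions of kernels of powers, the number of Jordan blocks of size at least j is d_j − d_{j−1} where d_j = dim ker(N^j) (with d_0 = 0). Computing the differences gives [2, 2, 1].
The number of blocks of size exactly k is (#blocks of size ≥ k) − (#blocks of size ≥ k + 1), so the partition is: 1 block(s) of size 2, 1 block(s) of size 3.
In nonincreasing order the block sizes are [3, 2].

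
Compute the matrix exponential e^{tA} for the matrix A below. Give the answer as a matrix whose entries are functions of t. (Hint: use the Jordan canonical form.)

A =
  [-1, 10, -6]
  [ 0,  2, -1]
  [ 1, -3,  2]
e^{tA} =
  [-t^2*exp(t) - 2*t*exp(t) + exp(t), 4*t^2*exp(t) + 10*t*exp(t), -2*t^2*exp(t) - 6*t*exp(t)]
  [-t^2*exp(t)/2, 2*t^2*exp(t) + t*exp(t) + exp(t), -t^2*exp(t) - t*exp(t)]
  [-t^2*exp(t)/2 + t*exp(t), 2*t^2*exp(t) - 3*t*exp(t), -t^2*exp(t) + t*exp(t) + exp(t)]

Strategy: write A = P · J · P⁻¹ where J is a Jordan canonical form, so e^{tA} = P · e^{tJ} · P⁻¹, and e^{tJ} can be computed block-by-block.

A has Jordan form
J =
  [1, 1, 0]
  [0, 1, 1]
  [0, 0, 1]
(up to reordering of blocks).

Per-block formulas:
  For a 3×3 Jordan block J_3(1): exp(t · J_3(1)) = e^(1t)·(I + t·N + (t^2/2)·N^2), where N is the 3×3 nilpotent shift.

After assembling e^{tJ} and conjugating by P, we get:

e^{tA} =
  [-t^2*exp(t) - 2*t*exp(t) + exp(t), 4*t^2*exp(t) + 10*t*exp(t), -2*t^2*exp(t) - 6*t*exp(t)]
  [-t^2*exp(t)/2, 2*t^2*exp(t) + t*exp(t) + exp(t), -t^2*exp(t) - t*exp(t)]
  [-t^2*exp(t)/2 + t*exp(t), 2*t^2*exp(t) - 3*t*exp(t), -t^2*exp(t) + t*exp(t) + exp(t)]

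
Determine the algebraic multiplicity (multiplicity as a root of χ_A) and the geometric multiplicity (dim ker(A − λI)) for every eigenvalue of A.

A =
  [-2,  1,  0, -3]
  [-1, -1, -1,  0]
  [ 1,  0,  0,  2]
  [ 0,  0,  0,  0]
λ = -1: alg = 3, geom = 1; λ = 0: alg = 1, geom = 1

Step 1 — factor the characteristic polynomial to read off the algebraic multiplicities:
  χ_A(x) = x*(x + 1)^3

Step 2 — compute geometric multiplicities via the rank-nullity identity g(λ) = n − rank(A − λI):
  rank(A − (-1)·I) = 3, so dim ker(A − (-1)·I) = n − 3 = 1
  rank(A − (0)·I) = 3, so dim ker(A − (0)·I) = n − 3 = 1

Summary:
  λ = -1: algebraic multiplicity = 3, geometric multiplicity = 1
  λ = 0: algebraic multiplicity = 1, geometric multiplicity = 1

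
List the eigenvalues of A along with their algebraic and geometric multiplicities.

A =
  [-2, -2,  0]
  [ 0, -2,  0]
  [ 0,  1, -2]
λ = -2: alg = 3, geom = 2

Step 1 — factor the characteristic polynomial to read off the algebraic multiplicities:
  χ_A(x) = (x + 2)^3

Step 2 — compute geometric multiplicities via the rank-nullity identity g(λ) = n − rank(A − λI):
  rank(A − (-2)·I) = 1, so dim ker(A − (-2)·I) = n − 1 = 2

Summary:
  λ = -2: algebraic multiplicity = 3, geometric multiplicity = 2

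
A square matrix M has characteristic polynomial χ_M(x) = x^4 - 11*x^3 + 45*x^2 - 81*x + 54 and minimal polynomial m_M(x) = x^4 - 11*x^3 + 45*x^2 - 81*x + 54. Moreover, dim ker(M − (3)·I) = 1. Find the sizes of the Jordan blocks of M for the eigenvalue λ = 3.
Block sizes for λ = 3: [3]

Step 1 — from the characteristic polynomial, algebraic multiplicity of λ = 3 is 3. From dim ker(M − (3)·I) = 1, there are exactly 1 Jordan blocks for λ = 3.
Step 2 — from the minimal polynomial, the factor (x − 3)^3 tells us the largest block for λ = 3 has size 3.
Step 3 — with total size 3, 1 blocks, and largest block 3, the block sizes (in nonincreasing order) are [3].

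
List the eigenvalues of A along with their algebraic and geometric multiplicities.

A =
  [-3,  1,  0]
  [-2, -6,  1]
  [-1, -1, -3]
λ = -4: alg = 3, geom = 1

Step 1 — factor the characteristic polynomial to read off the algebraic multiplicities:
  χ_A(x) = (x + 4)^3

Step 2 — compute geometric multiplicities via the rank-nullity identity g(λ) = n − rank(A − λI):
  rank(A − (-4)·I) = 2, so dim ker(A − (-4)·I) = n − 2 = 1

Summary:
  λ = -4: algebraic multiplicity = 3, geometric multiplicity = 1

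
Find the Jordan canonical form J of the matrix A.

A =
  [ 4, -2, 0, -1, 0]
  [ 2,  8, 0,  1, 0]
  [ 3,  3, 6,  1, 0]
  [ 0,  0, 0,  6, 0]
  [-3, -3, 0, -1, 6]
J_2(6) ⊕ J_2(6) ⊕ J_1(6)

The characteristic polynomial is
  det(x·I − A) = x^5 - 30*x^4 + 360*x^3 - 2160*x^2 + 6480*x - 7776 = (x - 6)^5

Eigenvalues and multiplicities (the geometric multiplicity of λ is n − rank(A − λI), which equals the number of Jordan blocks for λ):
  λ = 6: algebraic multiplicity = 5, geometric multiplicity = 3

Determining the block sizes for each eigenvalue:
  λ = 6: with am = 5 and gm = 3, the partition is not yet determined (e.g. several partitions of 5 into 3 parts exist). Let N = A − (6)·I. Computing rank(N^1) = 2, rank(N^2) = 0; the number of blocks of size ≥ j is rank(N^{j−1}) − rank(N^j), giving [3, 2]. So we have 2 block(s) of size 2, 1 block(s) of size 1 → block sizes [2, 2, 1]

Assembling the blocks gives a Jordan form
J =
  [6, 1, 0, 0, 0]
  [0, 6, 0, 0, 0]
  [0, 0, 6, 1, 0]
  [0, 0, 0, 6, 0]
  [0, 0, 0, 0, 6]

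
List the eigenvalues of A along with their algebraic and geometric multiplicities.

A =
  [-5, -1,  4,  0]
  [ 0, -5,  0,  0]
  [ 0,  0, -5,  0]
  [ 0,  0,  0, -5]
λ = -5: alg = 4, geom = 3

Step 1 — factor the characteristic polynomial to read off the algebraic multiplicities:
  χ_A(x) = (x + 5)^4

Step 2 — compute geometric multiplicities via the rank-nullity identity g(λ) = n − rank(A − λI):
  rank(A − (-5)·I) = 1, so dim ker(A − (-5)·I) = n − 1 = 3

Summary:
  λ = -5: algebraic multiplicity = 4, geometric multiplicity = 3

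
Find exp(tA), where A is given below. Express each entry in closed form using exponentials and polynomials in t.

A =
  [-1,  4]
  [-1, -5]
e^{tA} =
  [2*t*exp(-3*t) + exp(-3*t), 4*t*exp(-3*t)]
  [-t*exp(-3*t), -2*t*exp(-3*t) + exp(-3*t)]

Strategy: write A = P · J · P⁻¹ where J is a Jordan canonical form, so e^{tA} = P · e^{tJ} · P⁻¹, and e^{tJ} can be computed block-by-block.

A has Jordan form
J =
  [-3,  1]
  [ 0, -3]
(up to reordering of blocks).

Per-block formulas:
  For a 2×2 Jordan block J_2(-3): exp(t · J_2(-3)) = e^(-3t)·(I + t·N), where N is the 2×2 nilpotent shift.

After assembling e^{tJ} and conjugating by P, we get:

e^{tA} =
  [2*t*exp(-3*t) + exp(-3*t), 4*t*exp(-3*t)]
  [-t*exp(-3*t), -2*t*exp(-3*t) + exp(-3*t)]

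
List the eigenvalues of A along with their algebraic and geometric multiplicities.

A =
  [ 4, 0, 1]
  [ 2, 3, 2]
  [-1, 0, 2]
λ = 3: alg = 3, geom = 2

Step 1 — factor the characteristic polynomial to read off the algebraic multiplicities:
  χ_A(x) = (x - 3)^3

Step 2 — compute geometric multiplicities via the rank-nullity identity g(λ) = n − rank(A − λI):
  rank(A − (3)·I) = 1, so dim ker(A − (3)·I) = n − 1 = 2

Summary:
  λ = 3: algebraic multiplicity = 3, geometric multiplicity = 2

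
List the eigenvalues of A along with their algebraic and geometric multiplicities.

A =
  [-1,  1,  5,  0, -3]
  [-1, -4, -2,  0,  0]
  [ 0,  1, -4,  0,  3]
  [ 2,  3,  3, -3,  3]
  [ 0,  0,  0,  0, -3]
λ = -3: alg = 5, geom = 3

Step 1 — factor the characteristic polynomial to read off the algebraic multiplicities:
  χ_A(x) = (x + 3)^5

Step 2 — compute geometric multiplicities via the rank-nullity identity g(λ) = n − rank(A − λI):
  rank(A − (-3)·I) = 2, so dim ker(A − (-3)·I) = n − 2 = 3

Summary:
  λ = -3: algebraic multiplicity = 5, geometric multiplicity = 3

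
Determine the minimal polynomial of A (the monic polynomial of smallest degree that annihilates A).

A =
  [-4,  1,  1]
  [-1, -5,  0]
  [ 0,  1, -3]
x^3 + 12*x^2 + 48*x + 64

The characteristic polynomial is χ_A(x) = (x + 4)^3, so the eigenvalues are known. The minimal polynomial is
  m_A(x) = Π_λ (x − λ)^{k_λ}
where k_λ is the size of the *largest* Jordan block for λ (equivalently, the smallest k with (A − λI)^k v = 0 for every generalised eigenvector v of λ).

  λ = -4: largest Jordan block has size 3, contributing (x + 4)^3

So m_A(x) = (x + 4)^3 = x^3 + 12*x^2 + 48*x + 64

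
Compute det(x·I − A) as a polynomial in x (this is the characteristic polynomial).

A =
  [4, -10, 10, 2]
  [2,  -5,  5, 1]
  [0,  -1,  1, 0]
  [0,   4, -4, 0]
x^4

Expanding det(x·I − A) (e.g. by cofactor expansion or by noting that A is similar to its Jordan form J, which has the same characteristic polynomial as A) gives
  χ_A(x) = x^4
which factors as x^4. The eigenvalues (with algebraic multiplicities) are λ = 0 with multiplicity 4.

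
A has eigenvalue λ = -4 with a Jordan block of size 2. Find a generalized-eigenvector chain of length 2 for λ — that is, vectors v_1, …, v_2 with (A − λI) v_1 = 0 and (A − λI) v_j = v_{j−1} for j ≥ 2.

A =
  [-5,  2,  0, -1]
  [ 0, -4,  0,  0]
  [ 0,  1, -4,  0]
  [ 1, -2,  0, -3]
A Jordan chain for λ = -4 of length 2:
v_1 = (-1, 0, 0, 1)ᵀ
v_2 = (1, 0, 0, 0)ᵀ

Let N = A − (-4)·I. We want v_2 with N^2 v_2 = 0 but N^1 v_2 ≠ 0; then v_{j-1} := N · v_j for j = 2, …, 2.

Pick v_2 = (1, 0, 0, 0)ᵀ.
Then v_1 = N · v_2 = (-1, 0, 0, 1)ᵀ.

Sanity check: (A − (-4)·I) v_1 = (0, 0, 0, 0)ᵀ = 0. ✓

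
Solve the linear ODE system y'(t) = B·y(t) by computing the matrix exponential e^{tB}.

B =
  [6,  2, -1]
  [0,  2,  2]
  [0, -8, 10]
e^{tB} =
  [exp(6*t), 2*t*exp(6*t), -t*exp(6*t)]
  [0, -4*t*exp(6*t) + exp(6*t), 2*t*exp(6*t)]
  [0, -8*t*exp(6*t), 4*t*exp(6*t) + exp(6*t)]

Strategy: write B = P · J · P⁻¹ where J is a Jordan canonical form, so e^{tB} = P · e^{tJ} · P⁻¹, and e^{tJ} can be computed block-by-block.

B has Jordan form
J =
  [6, 1, 0]
  [0, 6, 0]
  [0, 0, 6]
(up to reordering of blocks).

Per-block formulas:
  For a 2×2 Jordan block J_2(6): exp(t · J_2(6)) = e^(6t)·(I + t·N), where N is the 2×2 nilpotent shift.
  For a 1×1 block at λ = 6: exp(t · [6]) = [e^(6t)].

After assembling e^{tJ} and conjugating by P, we get:

e^{tB} =
  [exp(6*t), 2*t*exp(6*t), -t*exp(6*t)]
  [0, -4*t*exp(6*t) + exp(6*t), 2*t*exp(6*t)]
  [0, -8*t*exp(6*t), 4*t*exp(6*t) + exp(6*t)]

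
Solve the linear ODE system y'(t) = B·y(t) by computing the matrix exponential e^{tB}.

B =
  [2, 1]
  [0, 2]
e^{tB} =
  [exp(2*t), t*exp(2*t)]
  [0, exp(2*t)]

Strategy: write B = P · J · P⁻¹ where J is a Jordan canonical form, so e^{tB} = P · e^{tJ} · P⁻¹, and e^{tJ} can be computed block-by-block.

B has Jordan form
J =
  [2, 1]
  [0, 2]
(up to reordering of blocks).

Per-block formulas:
  For a 2×2 Jordan block J_2(2): exp(t · J_2(2)) = e^(2t)·(I + t·N), where N is the 2×2 nilpotent shift.

After assembling e^{tJ} and conjugating by P, we get:

e^{tB} =
  [exp(2*t), t*exp(2*t)]
  [0, exp(2*t)]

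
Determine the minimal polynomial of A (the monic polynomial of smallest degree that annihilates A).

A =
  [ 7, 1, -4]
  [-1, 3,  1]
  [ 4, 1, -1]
x^3 - 9*x^2 + 27*x - 27

The characteristic polynomial is χ_A(x) = (x - 3)^3, so the eigenvalues are known. The minimal polynomial is
  m_A(x) = Π_λ (x − λ)^{k_λ}
where k_λ is the size of the *largest* Jordan block for λ (equivalently, the smallest k with (A − λI)^k v = 0 for every generalised eigenvector v of λ).

  λ = 3: largest Jordan block has size 3, contributing (x − 3)^3

So m_A(x) = (x - 3)^3 = x^3 - 9*x^2 + 27*x - 27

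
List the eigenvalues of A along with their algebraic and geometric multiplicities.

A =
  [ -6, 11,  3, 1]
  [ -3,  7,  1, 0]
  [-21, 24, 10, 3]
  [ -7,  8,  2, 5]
λ = 4: alg = 4, geom = 2

Step 1 — factor the characteristic polynomial to read off the algebraic multiplicities:
  χ_A(x) = (x - 4)^4

Step 2 — compute geometric multiplicities via the rank-nullity identity g(λ) = n − rank(A − λI):
  rank(A − (4)·I) = 2, so dim ker(A − (4)·I) = n − 2 = 2

Summary:
  λ = 4: algebraic multiplicity = 4, geometric multiplicity = 2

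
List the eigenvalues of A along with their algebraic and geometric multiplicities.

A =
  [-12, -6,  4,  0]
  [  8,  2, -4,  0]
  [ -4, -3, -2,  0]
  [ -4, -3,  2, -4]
λ = -4: alg = 4, geom = 3

Step 1 — factor the characteristic polynomial to read off the algebraic multiplicities:
  χ_A(x) = (x + 4)^4

Step 2 — compute geometric multiplicities via the rank-nullity identity g(λ) = n − rank(A − λI):
  rank(A − (-4)·I) = 1, so dim ker(A − (-4)·I) = n − 1 = 3

Summary:
  λ = -4: algebraic multiplicity = 4, geometric multiplicity = 3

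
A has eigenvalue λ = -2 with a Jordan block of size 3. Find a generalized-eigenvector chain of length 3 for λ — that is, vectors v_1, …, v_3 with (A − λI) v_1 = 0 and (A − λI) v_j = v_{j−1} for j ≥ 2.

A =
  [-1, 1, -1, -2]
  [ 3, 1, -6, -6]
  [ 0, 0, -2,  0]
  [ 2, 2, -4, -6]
A Jordan chain for λ = -2 of length 3:
v_1 = (1, 3, 0, 2)ᵀ
v_2 = (-1, -6, 0, -4)ᵀ
v_3 = (0, 0, 1, 0)ᵀ

Let N = A − (-2)·I. We want v_3 with N^3 v_3 = 0 but N^2 v_3 ≠ 0; then v_{j-1} := N · v_j for j = 3, …, 2.

Pick v_3 = (0, 0, 1, 0)ᵀ.
Then v_2 = N · v_3 = (-1, -6, 0, -4)ᵀ.
Then v_1 = N · v_2 = (1, 3, 0, 2)ᵀ.

Sanity check: (A − (-2)·I) v_1 = (0, 0, 0, 0)ᵀ = 0. ✓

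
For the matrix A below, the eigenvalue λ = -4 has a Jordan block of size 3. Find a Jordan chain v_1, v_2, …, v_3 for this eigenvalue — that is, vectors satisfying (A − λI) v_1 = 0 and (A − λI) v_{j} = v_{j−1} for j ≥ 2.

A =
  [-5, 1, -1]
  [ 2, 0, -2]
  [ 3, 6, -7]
A Jordan chain for λ = -4 of length 3:
v_1 = (-3, 6, 9)ᵀ
v_2 = (1, 4, 6)ᵀ
v_3 = (0, 1, 0)ᵀ

Let N = A − (-4)·I. We want v_3 with N^3 v_3 = 0 but N^2 v_3 ≠ 0; then v_{j-1} := N · v_j for j = 3, …, 2.

Pick v_3 = (0, 1, 0)ᵀ.
Then v_2 = N · v_3 = (1, 4, 6)ᵀ.
Then v_1 = N · v_2 = (-3, 6, 9)ᵀ.

Sanity check: (A − (-4)·I) v_1 = (0, 0, 0)ᵀ = 0. ✓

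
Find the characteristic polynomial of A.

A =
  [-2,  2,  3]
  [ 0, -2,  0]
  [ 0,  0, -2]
x^3 + 6*x^2 + 12*x + 8

Expanding det(x·I − A) (e.g. by cofactor expansion or by noting that A is similar to its Jordan form J, which has the same characteristic polynomial as A) gives
  χ_A(x) = x^3 + 6*x^2 + 12*x + 8
which factors as (x + 2)^3. The eigenvalues (with algebraic multiplicities) are λ = -2 with multiplicity 3.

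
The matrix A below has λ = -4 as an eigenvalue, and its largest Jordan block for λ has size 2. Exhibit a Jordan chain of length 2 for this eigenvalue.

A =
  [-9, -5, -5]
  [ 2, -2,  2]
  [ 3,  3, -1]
A Jordan chain for λ = -4 of length 2:
v_1 = (-5, 2, 3)ᵀ
v_2 = (1, 0, 0)ᵀ

Let N = A − (-4)·I. We want v_2 with N^2 v_2 = 0 but N^1 v_2 ≠ 0; then v_{j-1} := N · v_j for j = 2, …, 2.

Pick v_2 = (1, 0, 0)ᵀ.
Then v_1 = N · v_2 = (-5, 2, 3)ᵀ.

Sanity check: (A − (-4)·I) v_1 = (0, 0, 0)ᵀ = 0. ✓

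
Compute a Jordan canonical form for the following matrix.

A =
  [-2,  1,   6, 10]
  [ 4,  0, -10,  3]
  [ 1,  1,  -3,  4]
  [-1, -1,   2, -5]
J_3(-3) ⊕ J_1(-1)

The characteristic polynomial is
  det(x·I − A) = x^4 + 10*x^3 + 36*x^2 + 54*x + 27 = (x + 1)*(x + 3)^3

Eigenvalues and multiplicities (the geometric multiplicity of λ is n − rank(A − λI), which equals the number of Jordan blocks for λ):
  λ = -3: algebraic multiplicity = 3, geometric multiplicity = 1
  λ = -1: algebraic multiplicity = 1, geometric multiplicity = 1

Determining the block sizes for each eigenvalue:
  λ = -3: one block (gm = 1), so the single block has size am = 3 → block sizes [3]
  λ = -1: one block (gm = 1), so the single block has size am = 1 → block sizes [1]

Assembling the blocks gives a Jordan form
J =
  [-3,  1,  0,  0]
  [ 0, -3,  1,  0]
  [ 0,  0, -3,  0]
  [ 0,  0,  0, -1]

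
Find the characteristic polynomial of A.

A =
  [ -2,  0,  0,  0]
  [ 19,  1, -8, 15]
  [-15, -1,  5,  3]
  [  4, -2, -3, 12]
x^4 - 16*x^3 + 72*x^2 - 432

Expanding det(x·I − A) (e.g. by cofactor expansion or by noting that A is similar to its Jordan form J, which has the same characteristic polynomial as A) gives
  χ_A(x) = x^4 - 16*x^3 + 72*x^2 - 432
which factors as (x - 6)^3*(x + 2). The eigenvalues (with algebraic multiplicities) are λ = -2 with multiplicity 1, λ = 6 with multiplicity 3.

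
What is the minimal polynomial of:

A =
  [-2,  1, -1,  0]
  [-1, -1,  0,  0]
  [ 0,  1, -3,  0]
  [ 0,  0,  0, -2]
x^3 + 6*x^2 + 12*x + 8

The characteristic polynomial is χ_A(x) = (x + 2)^4, so the eigenvalues are known. The minimal polynomial is
  m_A(x) = Π_λ (x − λ)^{k_λ}
where k_λ is the size of the *largest* Jordan block for λ (equivalently, the smallest k with (A − λI)^k v = 0 for every generalised eigenvector v of λ).

  λ = -2: largest Jordan block has size 3, contributing (x + 2)^3

So m_A(x) = (x + 2)^3 = x^3 + 6*x^2 + 12*x + 8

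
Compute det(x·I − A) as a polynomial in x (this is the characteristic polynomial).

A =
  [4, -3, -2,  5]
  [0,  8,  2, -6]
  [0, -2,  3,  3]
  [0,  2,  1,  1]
x^4 - 16*x^3 + 96*x^2 - 256*x + 256

Expanding det(x·I − A) (e.g. by cofactor expansion or by noting that A is similar to its Jordan form J, which has the same characteristic polynomial as A) gives
  χ_A(x) = x^4 - 16*x^3 + 96*x^2 - 256*x + 256
which factors as (x - 4)^4. The eigenvalues (with algebraic multiplicities) are λ = 4 with multiplicity 4.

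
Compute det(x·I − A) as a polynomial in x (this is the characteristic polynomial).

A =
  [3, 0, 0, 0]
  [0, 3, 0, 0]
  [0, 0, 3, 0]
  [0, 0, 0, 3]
x^4 - 12*x^3 + 54*x^2 - 108*x + 81

Expanding det(x·I − A) (e.g. by cofactor expansion or by noting that A is similar to its Jordan form J, which has the same characteristic polynomial as A) gives
  χ_A(x) = x^4 - 12*x^3 + 54*x^2 - 108*x + 81
which factors as (x - 3)^4. The eigenvalues (with algebraic multiplicities) are λ = 3 with multiplicity 4.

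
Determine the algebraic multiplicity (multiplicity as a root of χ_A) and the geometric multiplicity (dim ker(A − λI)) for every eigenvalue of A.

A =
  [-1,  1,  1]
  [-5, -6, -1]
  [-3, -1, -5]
λ = -4: alg = 3, geom = 1

Step 1 — factor the characteristic polynomial to read off the algebraic multiplicities:
  χ_A(x) = (x + 4)^3

Step 2 — compute geometric multiplicities via the rank-nullity identity g(λ) = n − rank(A − λI):
  rank(A − (-4)·I) = 2, so dim ker(A − (-4)·I) = n − 2 = 1

Summary:
  λ = -4: algebraic multiplicity = 3, geometric multiplicity = 1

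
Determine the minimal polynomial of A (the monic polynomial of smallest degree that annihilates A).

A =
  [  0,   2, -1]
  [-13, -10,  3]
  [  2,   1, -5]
x^3 + 15*x^2 + 75*x + 125

The characteristic polynomial is χ_A(x) = (x + 5)^3, so the eigenvalues are known. The minimal polynomial is
  m_A(x) = Π_λ (x − λ)^{k_λ}
where k_λ is the size of the *largest* Jordan block for λ (equivalently, the smallest k with (A − λI)^k v = 0 for every generalised eigenvector v of λ).

  λ = -5: largest Jordan block has size 3, contributing (x + 5)^3

So m_A(x) = (x + 5)^3 = x^3 + 15*x^2 + 75*x + 125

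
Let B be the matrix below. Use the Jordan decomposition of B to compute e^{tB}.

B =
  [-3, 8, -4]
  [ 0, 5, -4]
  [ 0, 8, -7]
e^{tB} =
  [exp(-3*t), 2*exp(t) - 2*exp(-3*t), -exp(t) + exp(-3*t)]
  [0, 2*exp(t) - exp(-3*t), -exp(t) + exp(-3*t)]
  [0, 2*exp(t) - 2*exp(-3*t), -exp(t) + 2*exp(-3*t)]

Strategy: write B = P · J · P⁻¹ where J is a Jordan canonical form, so e^{tB} = P · e^{tJ} · P⁻¹, and e^{tJ} can be computed block-by-block.

B has Jordan form
J =
  [-3,  0, 0]
  [ 0, -3, 0]
  [ 0,  0, 1]
(up to reordering of blocks).

Per-block formulas:
  For a 1×1 block at λ = 1: exp(t · [1]) = [e^(1t)].
  For a 1×1 block at λ = -3: exp(t · [-3]) = [e^(-3t)].

After assembling e^{tJ} and conjugating by P, we get:

e^{tB} =
  [exp(-3*t), 2*exp(t) - 2*exp(-3*t), -exp(t) + exp(-3*t)]
  [0, 2*exp(t) - exp(-3*t), -exp(t) + exp(-3*t)]
  [0, 2*exp(t) - 2*exp(-3*t), -exp(t) + 2*exp(-3*t)]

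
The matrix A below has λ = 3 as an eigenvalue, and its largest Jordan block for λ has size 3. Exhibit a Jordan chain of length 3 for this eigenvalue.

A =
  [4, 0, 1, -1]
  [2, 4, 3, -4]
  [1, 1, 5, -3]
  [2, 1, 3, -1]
A Jordan chain for λ = 3 of length 3:
v_1 = (0, -1, -1, -1)ᵀ
v_2 = (1, 2, 1, 2)ᵀ
v_3 = (1, 0, 0, 0)ᵀ

Let N = A − (3)·I. We want v_3 with N^3 v_3 = 0 but N^2 v_3 ≠ 0; then v_{j-1} := N · v_j for j = 3, …, 2.

Pick v_3 = (1, 0, 0, 0)ᵀ.
Then v_2 = N · v_3 = (1, 2, 1, 2)ᵀ.
Then v_1 = N · v_2 = (0, -1, -1, -1)ᵀ.

Sanity check: (A − (3)·I) v_1 = (0, 0, 0, 0)ᵀ = 0. ✓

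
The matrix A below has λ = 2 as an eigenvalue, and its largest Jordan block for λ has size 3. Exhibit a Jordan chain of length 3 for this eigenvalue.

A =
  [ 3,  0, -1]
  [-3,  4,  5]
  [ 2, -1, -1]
A Jordan chain for λ = 2 of length 3:
v_1 = (-1, 1, -1)ᵀ
v_2 = (1, -3, 2)ᵀ
v_3 = (1, 0, 0)ᵀ

Let N = A − (2)·I. We want v_3 with N^3 v_3 = 0 but N^2 v_3 ≠ 0; then v_{j-1} := N · v_j for j = 3, …, 2.

Pick v_3 = (1, 0, 0)ᵀ.
Then v_2 = N · v_3 = (1, -3, 2)ᵀ.
Then v_1 = N · v_2 = (-1, 1, -1)ᵀ.

Sanity check: (A − (2)·I) v_1 = (0, 0, 0)ᵀ = 0. ✓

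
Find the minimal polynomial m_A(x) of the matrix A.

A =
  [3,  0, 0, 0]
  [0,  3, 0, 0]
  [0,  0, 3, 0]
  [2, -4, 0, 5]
x^2 - 8*x + 15

The characteristic polynomial is χ_A(x) = (x - 5)*(x - 3)^3, so the eigenvalues are known. The minimal polynomial is
  m_A(x) = Π_λ (x − λ)^{k_λ}
where k_λ is the size of the *largest* Jordan block for λ (equivalently, the smallest k with (A − λI)^k v = 0 for every generalised eigenvector v of λ).

  λ = 3: largest Jordan block has size 1, contributing (x − 3)
  λ = 5: largest Jordan block has size 1, contributing (x − 5)

So m_A(x) = (x - 5)*(x - 3) = x^2 - 8*x + 15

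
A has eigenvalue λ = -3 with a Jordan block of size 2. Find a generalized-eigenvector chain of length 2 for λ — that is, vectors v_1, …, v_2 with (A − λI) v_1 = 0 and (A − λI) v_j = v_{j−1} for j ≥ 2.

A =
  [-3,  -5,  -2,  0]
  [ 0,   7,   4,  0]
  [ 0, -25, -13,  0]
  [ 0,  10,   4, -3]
A Jordan chain for λ = -3 of length 2:
v_1 = (-5, 10, -25, 10)ᵀ
v_2 = (0, 1, 0, 0)ᵀ

Let N = A − (-3)·I. We want v_2 with N^2 v_2 = 0 but N^1 v_2 ≠ 0; then v_{j-1} := N · v_j for j = 2, …, 2.

Pick v_2 = (0, 1, 0, 0)ᵀ.
Then v_1 = N · v_2 = (-5, 10, -25, 10)ᵀ.

Sanity check: (A − (-3)·I) v_1 = (0, 0, 0, 0)ᵀ = 0. ✓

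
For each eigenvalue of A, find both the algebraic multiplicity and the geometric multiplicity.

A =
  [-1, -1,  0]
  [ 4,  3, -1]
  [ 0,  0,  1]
λ = 1: alg = 3, geom = 1

Step 1 — factor the characteristic polynomial to read off the algebraic multiplicities:
  χ_A(x) = (x - 1)^3

Step 2 — compute geometric multiplicities via the rank-nullity identity g(λ) = n − rank(A − λI):
  rank(A − (1)·I) = 2, so dim ker(A − (1)·I) = n − 2 = 1

Summary:
  λ = 1: algebraic multiplicity = 3, geometric multiplicity = 1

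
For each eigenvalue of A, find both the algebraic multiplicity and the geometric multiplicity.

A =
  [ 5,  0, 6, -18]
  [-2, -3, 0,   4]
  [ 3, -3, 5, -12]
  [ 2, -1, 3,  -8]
λ = -1: alg = 3, geom = 2; λ = 2: alg = 1, geom = 1

Step 1 — factor the characteristic polynomial to read off the algebraic multiplicities:
  χ_A(x) = (x - 2)*(x + 1)^3

Step 2 — compute geometric multiplicities via the rank-nullity identity g(λ) = n − rank(A − λI):
  rank(A − (-1)·I) = 2, so dim ker(A − (-1)·I) = n − 2 = 2
  rank(A − (2)·I) = 3, so dim ker(A − (2)·I) = n − 3 = 1

Summary:
  λ = -1: algebraic multiplicity = 3, geometric multiplicity = 2
  λ = 2: algebraic multiplicity = 1, geometric multiplicity = 1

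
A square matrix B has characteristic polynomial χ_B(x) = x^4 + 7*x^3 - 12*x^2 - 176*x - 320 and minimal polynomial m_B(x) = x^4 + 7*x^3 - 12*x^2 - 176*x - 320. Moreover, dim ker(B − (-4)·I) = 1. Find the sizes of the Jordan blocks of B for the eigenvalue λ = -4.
Block sizes for λ = -4: [3]

Step 1 — from the characteristic polynomial, algebraic multiplicity of λ = -4 is 3. From dim ker(B − (-4)·I) = 1, there are exactly 1 Jordan blocks for λ = -4.
Step 2 — from the minimal polynomial, the factor (x + 4)^3 tells us the largest block for λ = -4 has size 3.
Step 3 — with total size 3, 1 blocks, and largest block 3, the block sizes (in nonincreasing order) are [3].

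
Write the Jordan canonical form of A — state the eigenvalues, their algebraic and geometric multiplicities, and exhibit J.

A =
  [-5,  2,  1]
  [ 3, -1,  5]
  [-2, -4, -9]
J_3(-5)

The characteristic polynomial is
  det(x·I − A) = x^3 + 15*x^2 + 75*x + 125 = (x + 5)^3

Eigenvalues and multiplicities (the geometric multiplicity of λ is n − rank(A − λI), which equals the number of Jordan blocks for λ):
  λ = -5: algebraic multiplicity = 3, geometric multiplicity = 1

Determining the block sizes for each eigenvalue:
  λ = -5: one block (gm = 1), so the single block has size am = 3 → block sizes [3]

Assembling the blocks gives a Jordan form
J =
  [-5,  1,  0]
  [ 0, -5,  1]
  [ 0,  0, -5]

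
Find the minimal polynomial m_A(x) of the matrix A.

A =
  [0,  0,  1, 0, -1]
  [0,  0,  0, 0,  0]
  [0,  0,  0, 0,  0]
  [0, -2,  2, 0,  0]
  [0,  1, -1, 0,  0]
x^3

The characteristic polynomial is χ_A(x) = x^5, so the eigenvalues are known. The minimal polynomial is
  m_A(x) = Π_λ (x − λ)^{k_λ}
where k_λ is the size of the *largest* Jordan block for λ (equivalently, the smallest k with (A − λI)^k v = 0 for every generalised eigenvector v of λ).

  λ = 0: largest Jordan block has size 3, contributing (x − 0)^3

So m_A(x) = x^3 = x^3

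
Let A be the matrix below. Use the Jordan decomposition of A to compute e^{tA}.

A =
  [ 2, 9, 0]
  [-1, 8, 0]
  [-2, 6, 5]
e^{tA} =
  [-3*t*exp(5*t) + exp(5*t), 9*t*exp(5*t), 0]
  [-t*exp(5*t), 3*t*exp(5*t) + exp(5*t), 0]
  [-2*t*exp(5*t), 6*t*exp(5*t), exp(5*t)]

Strategy: write A = P · J · P⁻¹ where J is a Jordan canonical form, so e^{tA} = P · e^{tJ} · P⁻¹, and e^{tJ} can be computed block-by-block.

A has Jordan form
J =
  [5, 1, 0]
  [0, 5, 0]
  [0, 0, 5]
(up to reordering of blocks).

Per-block formulas:
  For a 2×2 Jordan block J_2(5): exp(t · J_2(5)) = e^(5t)·(I + t·N), where N is the 2×2 nilpotent shift.
  For a 1×1 block at λ = 5: exp(t · [5]) = [e^(5t)].

After assembling e^{tJ} and conjugating by P, we get:

e^{tA} =
  [-3*t*exp(5*t) + exp(5*t), 9*t*exp(5*t), 0]
  [-t*exp(5*t), 3*t*exp(5*t) + exp(5*t), 0]
  [-2*t*exp(5*t), 6*t*exp(5*t), exp(5*t)]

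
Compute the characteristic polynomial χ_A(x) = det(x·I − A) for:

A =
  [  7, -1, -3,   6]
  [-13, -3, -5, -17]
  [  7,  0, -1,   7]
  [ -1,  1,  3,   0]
x^4 - 3*x^3 - 15*x^2 - 17*x - 6

Expanding det(x·I − A) (e.g. by cofactor expansion or by noting that A is similar to its Jordan form J, which has the same characteristic polynomial as A) gives
  χ_A(x) = x^4 - 3*x^3 - 15*x^2 - 17*x - 6
which factors as (x - 6)*(x + 1)^3. The eigenvalues (with algebraic multiplicities) are λ = -1 with multiplicity 3, λ = 6 with multiplicity 1.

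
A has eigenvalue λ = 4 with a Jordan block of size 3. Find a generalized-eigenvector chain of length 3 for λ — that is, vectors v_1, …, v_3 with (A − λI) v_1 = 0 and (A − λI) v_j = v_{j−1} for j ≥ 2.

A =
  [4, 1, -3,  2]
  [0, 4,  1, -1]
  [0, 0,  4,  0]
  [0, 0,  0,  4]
A Jordan chain for λ = 4 of length 3:
v_1 = (1, 0, 0, 0)ᵀ
v_2 = (-3, 1, 0, 0)ᵀ
v_3 = (0, 0, 1, 0)ᵀ

Let N = A − (4)·I. We want v_3 with N^3 v_3 = 0 but N^2 v_3 ≠ 0; then v_{j-1} := N · v_j for j = 3, …, 2.

Pick v_3 = (0, 0, 1, 0)ᵀ.
Then v_2 = N · v_3 = (-3, 1, 0, 0)ᵀ.
Then v_1 = N · v_2 = (1, 0, 0, 0)ᵀ.

Sanity check: (A − (4)·I) v_1 = (0, 0, 0, 0)ᵀ = 0. ✓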